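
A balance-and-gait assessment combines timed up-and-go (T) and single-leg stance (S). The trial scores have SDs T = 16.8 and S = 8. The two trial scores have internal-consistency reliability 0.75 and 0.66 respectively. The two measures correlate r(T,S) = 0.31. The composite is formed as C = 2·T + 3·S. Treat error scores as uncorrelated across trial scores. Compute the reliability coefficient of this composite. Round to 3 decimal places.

Var(C) = 2²·16.8² + 3²·8² + 2·[6·16.8·8·0.31] = 1704.96 + 499.968 = 2204.93.
Under uncorrelated errors the observed covariances equal the true-score covariances, so only the own-variance terms attenuate.
True-score variance = [2²·16.8²·0.75 + 3²·8²·0.66] + 499.968 = 1226.88 + 499.968 = 1726.85.
Reliability = 1726.85 / 2204.93 = 0.783.

0.783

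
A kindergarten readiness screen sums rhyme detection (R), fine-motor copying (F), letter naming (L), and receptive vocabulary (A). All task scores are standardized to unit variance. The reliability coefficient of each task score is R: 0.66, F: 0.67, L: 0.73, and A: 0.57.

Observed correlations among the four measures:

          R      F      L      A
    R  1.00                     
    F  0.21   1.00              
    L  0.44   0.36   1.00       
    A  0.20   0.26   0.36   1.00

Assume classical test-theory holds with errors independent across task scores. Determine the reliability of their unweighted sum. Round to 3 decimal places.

Var(R+F+L+A) = 4 + 2·[0.21 + 0.44 + 0.20 + 0.36 + 0.26 + 0.36] = 4 + 3.66 = 7.66.
Because errors are independent across components, Cov(Tᵢ,Tⱼ) = Cov(Xᵢ,Xⱼ); the off-diagonal part of the true-score variance is the same as above.
True-score variance = [0.66 + 0.67 + 0.73 + 0.57] + 3.66 = 2.63 + 3.66 = 6.29.
Reliability = 6.29 / 7.66 = 0.821.

0.821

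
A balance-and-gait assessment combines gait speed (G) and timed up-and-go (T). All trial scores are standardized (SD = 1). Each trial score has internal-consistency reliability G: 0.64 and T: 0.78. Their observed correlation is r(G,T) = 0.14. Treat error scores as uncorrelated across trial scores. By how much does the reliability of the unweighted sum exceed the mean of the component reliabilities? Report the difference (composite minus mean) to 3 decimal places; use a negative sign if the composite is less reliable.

Var(sum) = 2 + 0.28 = 2.28; true-score variance = 1.42 + 0.28 = 1.7; composite reliability = 0.7456.
Mean component reliability = 0.7100.
Difference = 0.7456 − 0.7100 = 0.036.

0.036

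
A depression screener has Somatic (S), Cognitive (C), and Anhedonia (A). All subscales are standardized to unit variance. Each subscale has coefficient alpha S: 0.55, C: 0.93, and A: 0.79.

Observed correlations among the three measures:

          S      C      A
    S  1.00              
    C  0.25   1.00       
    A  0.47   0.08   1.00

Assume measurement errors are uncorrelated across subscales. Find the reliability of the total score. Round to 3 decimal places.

Var(S+C+A) = 3 + 2·[0.25 + 0.47 + 0.08] = 3 + 1.6 = 4.6.
Under uncorrelated errors the observed covariances equal the true-score covariances, so only the own-variance terms attenuate.
True-score variance = [0.55 + 0.93 + 0.79] + 1.6 = 2.27 + 1.6 = 3.87.
Reliability = 3.87 / 4.6 = 0.841.

0.841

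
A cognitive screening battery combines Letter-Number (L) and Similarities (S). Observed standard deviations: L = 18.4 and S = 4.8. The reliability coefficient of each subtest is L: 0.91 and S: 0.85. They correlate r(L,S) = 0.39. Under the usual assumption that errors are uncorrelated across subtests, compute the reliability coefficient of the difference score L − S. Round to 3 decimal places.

0.884

Var(L−S) = 18.4² + 4.8² − 2·18.4·4.8·0.39 = 361.6 − 68.8896 = 292.71.
With uncorrelated errors the cross-covariances are all true-score covariance, so they carry over unchanged; only the diagonal terms shrink to ρᵢσᵢ².
True-score variance = [18.4²·0.91 + 4.8²·0.85] − 68.8896 = 327.674 − 68.8896 = 258.784.
Reliability = 258.784 / 292.71 = 0.884.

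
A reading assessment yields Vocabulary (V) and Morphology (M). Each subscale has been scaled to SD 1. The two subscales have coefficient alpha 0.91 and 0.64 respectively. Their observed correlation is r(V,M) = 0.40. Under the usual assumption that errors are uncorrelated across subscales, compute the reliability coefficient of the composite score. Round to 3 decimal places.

0.839

Var(V+M) = 2 + 2·[0.40] = 2 + 0.8 = 2.8.
Because errors are independent across components, Cov(Tᵢ,Tⱼ) = Cov(Xᵢ,Xⱼ); the off-diagonal part of the true-score variance is the same as above.
True-score variance = [0.91 + 0.64] + 0.8 = 1.55 + 0.8 = 2.35.
Reliability = 2.35 / 2.8 = 0.839.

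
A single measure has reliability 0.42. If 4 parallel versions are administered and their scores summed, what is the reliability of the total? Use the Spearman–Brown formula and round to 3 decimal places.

0.743

ρ_k = kρ / (1 + (k−1)ρ) = 4·0.42 / (1 + 3·0.42) = 1.680 / 2.260 = 0.743.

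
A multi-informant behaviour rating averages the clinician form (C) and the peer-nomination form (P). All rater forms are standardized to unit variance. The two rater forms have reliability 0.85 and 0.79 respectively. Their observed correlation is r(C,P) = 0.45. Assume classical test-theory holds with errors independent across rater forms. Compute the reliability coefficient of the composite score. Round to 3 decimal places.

0.876

Var(C+P) = 2 + 2·[0.45] = 2 + 0.9 = 2.9.
Because errors are independent across components, Cov(Tᵢ,Tⱼ) = Cov(Xᵢ,Xⱼ); the off-diagonal part of the true-score variance is the same as above.
True-score variance = [0.85 + 0.79] + 0.9 = 1.64 + 0.9 = 2.54.
Reliability = 2.54 / 2.9 = 0.876.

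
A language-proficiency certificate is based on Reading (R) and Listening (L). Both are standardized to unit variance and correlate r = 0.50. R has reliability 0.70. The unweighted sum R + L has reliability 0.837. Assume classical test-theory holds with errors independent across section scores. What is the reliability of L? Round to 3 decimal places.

0.811

Var(R+L) = 2 + 2·0.50 = 3.000.
True-score variance = ρ_R + ρ_L + 2·0.50, so 0.837 = (0.70 + ρ_L + 1.00) / 3.000.
ρ_L = 0.837·3.000 − 0.70 − 1.00 = 0.811.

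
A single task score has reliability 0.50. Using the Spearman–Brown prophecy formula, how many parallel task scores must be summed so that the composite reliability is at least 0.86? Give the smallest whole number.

k ≥ ρ*(1−ρ₁)/(ρ₁(1−ρ*)) = 0.86·0.50 / (0.50·0.14) = 6.143.
Smallest integer k = 7.

7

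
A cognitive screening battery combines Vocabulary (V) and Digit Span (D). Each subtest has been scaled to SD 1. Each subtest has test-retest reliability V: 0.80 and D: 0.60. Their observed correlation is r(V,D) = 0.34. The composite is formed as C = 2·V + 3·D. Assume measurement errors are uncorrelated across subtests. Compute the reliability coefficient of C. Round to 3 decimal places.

Var(C) = 2² + 3² + 2·[6·0.34] = 13 + 4.08 = 17.08.
With uncorrelated errors the cross-covariances are all true-score covariance, so they carry over unchanged; only the diagonal terms shrink to ρᵢσᵢ².
True-score variance = [2²·0.80 + 3²·0.60] + 4.08 = 8.6 + 4.08 = 12.68.
Reliability = 12.68 / 17.08 = 0.742.

0.742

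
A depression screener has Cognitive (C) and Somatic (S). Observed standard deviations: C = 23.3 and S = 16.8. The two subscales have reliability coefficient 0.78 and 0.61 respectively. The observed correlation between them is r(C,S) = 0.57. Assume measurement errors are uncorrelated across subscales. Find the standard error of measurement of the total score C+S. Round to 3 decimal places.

15.150

Var(total) = 825.13 + 446.242 = 1271.37.
True-score variance = 595.621 + 446.242 = 1041.86, so reliability = 0.8195.
Error variance = 1271.37 − 1041.86 = 229.509; SEM = √229.509 = 15.150.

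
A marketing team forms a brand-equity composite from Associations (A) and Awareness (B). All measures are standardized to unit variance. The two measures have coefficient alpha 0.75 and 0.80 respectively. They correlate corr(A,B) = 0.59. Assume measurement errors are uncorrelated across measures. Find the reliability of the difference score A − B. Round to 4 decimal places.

0.4512

Var(A−B) = 1 + 1 − 2·0.59 = 2 − 1.18 = 0.82.
With uncorrelated errors the cross-covariances are all true-score covariance, so they carry over unchanged; only the diagonal terms shrink to ρᵢσᵢ².
True-score variance = [0.75 + 0.80] − 1.18 = 1.55 − 1.18 = 0.37.
Reliability = 0.37 / 0.82 = 0.4512.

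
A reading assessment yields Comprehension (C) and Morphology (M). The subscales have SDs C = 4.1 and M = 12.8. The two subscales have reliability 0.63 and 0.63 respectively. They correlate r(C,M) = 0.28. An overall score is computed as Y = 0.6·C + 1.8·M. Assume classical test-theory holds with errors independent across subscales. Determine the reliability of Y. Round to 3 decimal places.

Var(Y) = 0.6²·4.1² + 1.8²·12.8² + 2·[1.08·4.1·12.8·0.28] = 536.893 + 31.7399 = 568.633.
Under uncorrelated errors the observed covariances equal the true-score covariances, so only the own-variance terms attenuate.
True-score variance = [0.6²·4.1²·0.63 + 1.8²·12.8²·0.63] + 31.7399 = 338.243 + 31.7399 = 369.983.
Reliability = 369.983 / 568.633 = 0.651.

0.651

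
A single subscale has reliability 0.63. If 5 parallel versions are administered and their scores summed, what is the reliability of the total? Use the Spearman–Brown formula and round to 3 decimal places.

0.895

ρ_k = kρ / (1 + (k−1)ρ) = 5·0.63 / (1 + 4·0.63) = 3.150 / 3.520 = 0.895.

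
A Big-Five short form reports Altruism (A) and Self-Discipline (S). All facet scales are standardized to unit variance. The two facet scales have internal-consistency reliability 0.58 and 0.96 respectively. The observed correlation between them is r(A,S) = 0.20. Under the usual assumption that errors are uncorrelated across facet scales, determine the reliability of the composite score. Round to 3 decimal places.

Var(A+S) = 2 + 2·[0.20] = 2 + 0.4 = 2.4.
Under uncorrelated errors the observed covariances equal the true-score covariances, so only the own-variance terms attenuate.
True-score variance = [0.58 + 0.96] + 0.4 = 1.54 + 0.4 = 1.94.
Reliability = 1.94 / 2.4 = 0.808.

0.808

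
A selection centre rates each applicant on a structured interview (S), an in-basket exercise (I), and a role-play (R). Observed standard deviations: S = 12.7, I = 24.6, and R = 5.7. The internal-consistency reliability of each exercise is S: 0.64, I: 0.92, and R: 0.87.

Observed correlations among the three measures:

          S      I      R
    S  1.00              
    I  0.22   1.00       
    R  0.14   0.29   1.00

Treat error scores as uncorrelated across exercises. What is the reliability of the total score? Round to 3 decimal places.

Var(S+I+R) = 12.7² + 24.6² + 5.7² + 2·[12.7·24.6·0.22 + 12.7·5.7·0.14 + 24.6·5.7·0.29] = 798.94 + 239.062 = 1038.
Under uncorrelated errors the observed covariances equal the true-score covariances, so only the own-variance terms attenuate.
True-score variance = [12.7²·0.64 + 24.6²·0.92 + 5.7²·0.87] + 239.062 = 688.239 + 239.062 = 927.301.
Reliability = 927.301 / 1038 = 0.893.

0.893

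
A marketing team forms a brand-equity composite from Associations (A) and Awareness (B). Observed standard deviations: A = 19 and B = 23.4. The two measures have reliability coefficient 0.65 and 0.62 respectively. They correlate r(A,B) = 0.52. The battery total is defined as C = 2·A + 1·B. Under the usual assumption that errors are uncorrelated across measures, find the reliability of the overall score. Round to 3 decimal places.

Var(C) = 2²·19² + 23.4² + 2·[2·19·23.4·0.52] = 1991.56 + 924.768 = 2916.33.
Because errors are independent across components, Cov(Tᵢ,Tⱼ) = Cov(Xᵢ,Xⱼ); the off-diagonal part of the true-score variance is the same as above.
True-score variance = [2²·19²·0.65 + 23.4²·0.62] + 924.768 = 1278.09 + 924.768 = 2202.86.
Reliability = 2202.86 / 2916.33 = 0.755.

0.755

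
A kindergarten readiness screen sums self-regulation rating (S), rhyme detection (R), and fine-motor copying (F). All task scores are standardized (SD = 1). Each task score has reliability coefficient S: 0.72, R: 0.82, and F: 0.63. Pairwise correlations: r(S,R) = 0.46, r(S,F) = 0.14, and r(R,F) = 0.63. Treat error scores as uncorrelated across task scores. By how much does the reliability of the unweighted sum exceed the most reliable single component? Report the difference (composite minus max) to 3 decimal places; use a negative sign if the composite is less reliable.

0.028

Var(sum) = 3 + 2.46 = 5.46; true-score variance = 2.17 + 2.46 = 4.63; composite reliability = 0.8480.
Max component reliability = 0.8200.
Difference = 0.8480 − 0.8200 = 0.028.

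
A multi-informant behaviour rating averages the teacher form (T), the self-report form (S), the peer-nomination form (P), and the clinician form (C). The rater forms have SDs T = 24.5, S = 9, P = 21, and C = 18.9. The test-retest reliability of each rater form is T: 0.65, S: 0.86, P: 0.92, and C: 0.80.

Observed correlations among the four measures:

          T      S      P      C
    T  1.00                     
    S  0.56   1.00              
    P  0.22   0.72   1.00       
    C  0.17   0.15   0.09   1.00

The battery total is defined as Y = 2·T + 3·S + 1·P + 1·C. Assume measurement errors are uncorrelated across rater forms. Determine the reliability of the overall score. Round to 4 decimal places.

0.8547

Var(Y) = 2²·24.5² + 3²·9² + 21² + 18.9² + 2·[6·24.5·9·0.56 + 2·24.5·21·0.22 + 2·24.5·18.9·0.17 + 3·9·21·0.72 + 3·9·18.9·0.15 + 21·18.9·0.09] = 3928.21 + 3290.41 = 7218.62.
Under uncorrelated errors the observed covariances equal the true-score covariances, so only the own-variance terms attenuate.
True-score variance = [2²·24.5²·0.65 + 3²·9²·0.86 + 21²·0.92 + 18.9²·0.80] + 3290.41 = 2879.08 + 3290.41 = 6169.48.
Reliability = 6169.48 / 7218.62 = 0.8547.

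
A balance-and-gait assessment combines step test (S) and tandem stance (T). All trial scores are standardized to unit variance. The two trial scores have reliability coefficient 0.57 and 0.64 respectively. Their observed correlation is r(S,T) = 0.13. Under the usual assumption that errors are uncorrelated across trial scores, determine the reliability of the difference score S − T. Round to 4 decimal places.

0.5460

Var(S−T) = 1 + 1 − 2·0.13 = 2 − 0.26 = 1.74.
Because errors are independent across components, Cov(Tᵢ,Tⱼ) = Cov(Xᵢ,Xⱼ); the off-diagonal part of the true-score variance is the same as above.
True-score variance = [0.57 + 0.64] − 0.26 = 1.21 − 0.26 = 0.95.
Reliability = 0.95 / 1.74 = 0.5460.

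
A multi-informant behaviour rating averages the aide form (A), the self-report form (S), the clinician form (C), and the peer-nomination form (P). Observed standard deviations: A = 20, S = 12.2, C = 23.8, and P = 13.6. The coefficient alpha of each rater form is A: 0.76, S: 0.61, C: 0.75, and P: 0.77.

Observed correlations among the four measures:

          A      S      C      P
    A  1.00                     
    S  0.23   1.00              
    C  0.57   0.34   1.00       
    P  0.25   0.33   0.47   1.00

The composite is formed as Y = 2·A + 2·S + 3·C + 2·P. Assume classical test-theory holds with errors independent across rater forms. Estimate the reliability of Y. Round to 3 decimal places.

Var(Y) = 2²·20² + 2²·12.2² + 3²·23.8² + 2²·13.6² + 2·[4·20·12.2·0.23 + 6·20·23.8·0.57 + 4·20·13.6·0.25 + 6·12.2·23.8·0.34 + 4·12.2·13.6·0.33 + 6·23.8·13.6·0.47] = 8033.16 + 7697.05 = 15730.2.
Under uncorrelated errors the observed covariances equal the true-score covariances, so only the own-variance terms attenuate.
True-score variance = [2²·20²·0.76 + 2²·12.2²·0.61 + 3²·23.8²·0.75 + 2²·13.6²·0.77] + 7697.05 = 5972.32 + 7697.05 = 13669.4.
Reliability = 13669.4 / 15730.2 = 0.869.

0.869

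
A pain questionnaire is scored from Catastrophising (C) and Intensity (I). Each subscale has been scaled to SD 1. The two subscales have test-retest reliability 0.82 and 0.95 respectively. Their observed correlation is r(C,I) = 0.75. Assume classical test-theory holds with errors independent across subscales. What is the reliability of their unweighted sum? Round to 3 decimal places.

0.934

Var(C+I) = 2 + 2·[0.75] = 2 + 1.5 = 3.5.
Under uncorrelated errors the observed covariances equal the true-score covariances, so only the own-variance terms attenuate.
True-score variance = [0.82 + 0.95] + 1.5 = 1.77 + 1.5 = 3.27.
Reliability = 3.27 / 3.5 = 0.934.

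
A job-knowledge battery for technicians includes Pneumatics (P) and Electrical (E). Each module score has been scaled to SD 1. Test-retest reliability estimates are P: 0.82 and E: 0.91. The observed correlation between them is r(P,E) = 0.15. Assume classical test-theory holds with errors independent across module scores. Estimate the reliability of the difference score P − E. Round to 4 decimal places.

Var(P−E) = 1 + 1 − 2·0.15 = 2 − 0.3 = 1.7.
Under uncorrelated errors the observed covariances equal the true-score covariances, so only the own-variance terms attenuate.
True-score variance = [0.82 + 0.91] − 0.3 = 1.73 − 0.3 = 1.43.
Reliability = 1.43 / 1.7 = 0.8412.

0.8412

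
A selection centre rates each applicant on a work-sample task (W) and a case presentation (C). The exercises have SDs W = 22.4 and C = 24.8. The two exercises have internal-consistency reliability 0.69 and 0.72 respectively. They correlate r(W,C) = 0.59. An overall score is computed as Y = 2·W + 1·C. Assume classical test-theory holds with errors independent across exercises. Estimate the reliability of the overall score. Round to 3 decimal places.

0.798

Var(Y) = 2²·22.4² + 24.8² + 2·[2·22.4·24.8·0.59] = 2622.08 + 1311.03 = 3933.11.
Because errors are independent across components, Cov(Tᵢ,Tⱼ) = Cov(Xᵢ,Xⱼ); the off-diagonal part of the true-score variance is the same as above.
True-score variance = [2²·22.4²·0.69 + 24.8²·0.72] + 1311.03 = 1827.69 + 1311.03 = 3138.71.
Reliability = 3138.71 / 3933.11 = 0.798.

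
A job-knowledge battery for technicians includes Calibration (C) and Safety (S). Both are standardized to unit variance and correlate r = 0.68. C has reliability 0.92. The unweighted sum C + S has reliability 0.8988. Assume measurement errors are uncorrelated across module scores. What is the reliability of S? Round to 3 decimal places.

Var(C+S) = 2 + 2·0.68 = 3.360.
True-score variance = ρ_C + ρ_S + 2·0.68, so 0.8988 = (0.92 + ρ_S + 1.36) / 3.360.
ρ_S = 0.8988·3.360 − 0.92 − 1.36 = 0.740.

0.740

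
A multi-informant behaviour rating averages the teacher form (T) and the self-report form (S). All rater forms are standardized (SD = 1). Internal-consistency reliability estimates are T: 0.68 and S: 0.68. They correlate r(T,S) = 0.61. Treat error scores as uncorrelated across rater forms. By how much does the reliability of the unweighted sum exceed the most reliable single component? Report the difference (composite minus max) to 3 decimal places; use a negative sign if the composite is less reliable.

0.121

Var(sum) = 2 + 1.22 = 3.22; true-score variance = 1.36 + 1.22 = 2.58; composite reliability = 0.8012.
Max component reliability = 0.6800.
Difference = 0.8012 − 0.6800 = 0.121.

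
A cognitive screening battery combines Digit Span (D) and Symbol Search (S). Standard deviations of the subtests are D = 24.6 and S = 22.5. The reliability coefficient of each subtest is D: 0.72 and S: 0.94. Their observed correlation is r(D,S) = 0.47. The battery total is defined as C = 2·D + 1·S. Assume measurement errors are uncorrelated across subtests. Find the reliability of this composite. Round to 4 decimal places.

0.8215

Var(C) = 2²·24.6² + 22.5² + 2·[2·24.6·22.5·0.47] = 2926.89 + 1040.58 = 3967.47.
Under uncorrelated errors the observed covariances equal the true-score covariances, so only the own-variance terms attenuate.
True-score variance = [2²·24.6²·0.72 + 22.5²·0.94] + 1040.58 = 2218.74 + 1040.58 = 3259.32.
Reliability = 3259.32 / 3967.47 = 0.8215.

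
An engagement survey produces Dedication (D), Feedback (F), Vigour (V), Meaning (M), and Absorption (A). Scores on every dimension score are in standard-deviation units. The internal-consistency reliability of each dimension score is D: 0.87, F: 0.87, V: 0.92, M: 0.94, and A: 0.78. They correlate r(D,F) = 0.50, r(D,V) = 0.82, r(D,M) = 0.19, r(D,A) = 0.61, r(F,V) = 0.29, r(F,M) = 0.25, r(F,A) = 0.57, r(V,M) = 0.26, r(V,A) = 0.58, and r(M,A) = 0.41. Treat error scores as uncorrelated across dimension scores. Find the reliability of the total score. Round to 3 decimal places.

0.956

Var(D+F+V+M+A) = 5 + 2·[0.50 + 0.82 + 0.19 + 0.61 + 0.29 + 0.25 + 0.57 + 0.26 + 0.58 + 0.41] = 5 + 8.96 = 13.96.
Under uncorrelated errors the observed covariances equal the true-score covariances, so only the own-variance terms attenuate.
True-score variance = [0.87 + 0.87 + 0.92 + 0.94 + 0.78] + 8.96 = 4.38 + 8.96 = 13.34.
Reliability = 13.34 / 13.96 = 0.956.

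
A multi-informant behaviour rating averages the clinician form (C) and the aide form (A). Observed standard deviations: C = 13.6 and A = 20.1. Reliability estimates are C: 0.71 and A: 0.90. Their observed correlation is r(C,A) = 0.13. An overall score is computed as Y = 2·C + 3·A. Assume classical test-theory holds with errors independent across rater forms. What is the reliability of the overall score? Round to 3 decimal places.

Var(Y) = 2²·13.6² + 3²·20.1² + 2·[6·13.6·20.1·0.13] = 4375.93 + 426.442 = 4802.37.
Because errors are independent across components, Cov(Tᵢ,Tⱼ) = Cov(Xᵢ,Xⱼ); the off-diagonal part of the true-score variance is the same as above.
True-score variance = [2²·13.6²·0.71 + 3²·20.1²·0.90] + 426.442 = 3797.77 + 426.442 = 4224.21.
Reliability = 4224.21 / 4802.37 = 0.880.

0.880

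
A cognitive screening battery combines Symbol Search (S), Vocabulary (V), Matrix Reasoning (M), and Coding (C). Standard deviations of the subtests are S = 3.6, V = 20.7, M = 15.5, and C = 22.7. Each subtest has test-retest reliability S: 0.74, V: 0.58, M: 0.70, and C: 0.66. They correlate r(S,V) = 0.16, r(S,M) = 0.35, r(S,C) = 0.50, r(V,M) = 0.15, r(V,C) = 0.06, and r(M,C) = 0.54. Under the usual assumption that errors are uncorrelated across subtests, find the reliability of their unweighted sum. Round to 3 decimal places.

0.770

Var(S+V+M+C) = 3.6² + 20.7² + 15.5² + 22.7² + 2·[3.6·20.7·0.16 + 3.6·15.5·0.35 + 3.6·22.7·0.50 + 20.7·15.5·0.15 + 20.7·22.7·0.06 + 15.5·22.7·0.54] = 1196.99 + 677.266 = 1874.26.
With uncorrelated errors the cross-covariances are all true-score covariance, so they carry over unchanged; only the diagonal terms shrink to ρᵢσᵢ².
True-score variance = [3.6²·0.74 + 20.7²·0.58 + 15.5²·0.70 + 22.7²·0.66] + 677.266 = 766.381 + 677.266 = 1443.65.
Reliability = 1443.65 / 1874.26 = 0.770.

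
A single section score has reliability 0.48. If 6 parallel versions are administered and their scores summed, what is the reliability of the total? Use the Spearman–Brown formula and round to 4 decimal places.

ρ_k = kρ / (1 + (k−1)ρ) = 6·0.48 / (1 + 5·0.48) = 2.880 / 3.400 = 0.8471.

0.8471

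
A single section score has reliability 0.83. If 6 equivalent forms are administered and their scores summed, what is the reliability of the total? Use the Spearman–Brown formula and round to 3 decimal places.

0.967

ρ_k = kρ / (1 + (k−1)ρ) = 6·0.83 / (1 + 5·0.83) = 4.980 / 5.150 = 0.967.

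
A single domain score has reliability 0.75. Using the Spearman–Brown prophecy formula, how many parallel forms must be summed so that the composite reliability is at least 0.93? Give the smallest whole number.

5

k ≥ ρ*(1−ρ₁)/(ρ₁(1−ρ*)) = 0.93·0.25 / (0.75·0.07) = 4.429.
Smallest integer k = 5.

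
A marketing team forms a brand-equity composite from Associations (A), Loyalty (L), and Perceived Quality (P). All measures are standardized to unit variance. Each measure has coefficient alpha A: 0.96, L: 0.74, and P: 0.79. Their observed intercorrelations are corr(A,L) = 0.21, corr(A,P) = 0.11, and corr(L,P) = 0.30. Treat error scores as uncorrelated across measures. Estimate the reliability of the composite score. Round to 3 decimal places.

0.880

Var(A+L+P) = 3 + 2·[0.21 + 0.11 + 0.30] = 3 + 1.24 = 4.24.
Because errors are independent across components, Cov(Tᵢ,Tⱼ) = Cov(Xᵢ,Xⱼ); the off-diagonal part of the true-score variance is the same as above.
True-score variance = [0.96 + 0.74 + 0.79] + 1.24 = 2.49 + 1.24 = 3.73.
Reliability = 3.73 / 4.24 = 0.880.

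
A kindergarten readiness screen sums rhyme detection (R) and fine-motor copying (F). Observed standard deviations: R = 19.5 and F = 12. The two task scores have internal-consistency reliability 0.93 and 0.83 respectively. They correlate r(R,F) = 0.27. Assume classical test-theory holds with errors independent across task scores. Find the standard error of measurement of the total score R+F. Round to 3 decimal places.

Var(total) = 524.25 + 126.36 = 650.61.
True-score variance = 473.152 + 126.36 = 599.513, so reliability = 0.9215.
Error variance = 650.61 − 599.513 = 51.0975; SEM = √51.0975 = 7.148.

7.148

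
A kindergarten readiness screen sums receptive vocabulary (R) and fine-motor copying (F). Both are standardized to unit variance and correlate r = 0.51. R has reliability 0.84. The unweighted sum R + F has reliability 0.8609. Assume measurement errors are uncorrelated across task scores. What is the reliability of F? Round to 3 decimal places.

Var(R+F) = 2 + 2·0.51 = 3.020.
True-score variance = ρ_R + ρ_F + 2·0.51, so 0.8609 = (0.84 + ρ_F + 1.02) / 3.020.
ρ_F = 0.8609·3.020 − 0.84 − 1.02 = 0.740.

0.740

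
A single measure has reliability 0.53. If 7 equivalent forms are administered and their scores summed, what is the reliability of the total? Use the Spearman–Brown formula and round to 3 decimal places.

0.888

ρ_k = kρ / (1 + (k−1)ρ) = 7·0.53 / (1 + 6·0.53) = 3.710 / 4.180 = 0.888.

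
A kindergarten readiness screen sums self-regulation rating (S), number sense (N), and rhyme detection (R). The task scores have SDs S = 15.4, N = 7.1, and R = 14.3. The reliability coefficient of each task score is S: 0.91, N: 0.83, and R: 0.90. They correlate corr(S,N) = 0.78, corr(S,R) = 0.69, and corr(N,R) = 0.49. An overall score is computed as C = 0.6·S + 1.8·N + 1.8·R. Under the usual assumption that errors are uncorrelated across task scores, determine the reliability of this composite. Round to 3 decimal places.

0.942

Var(C) = 0.6²·15.4² + 1.8²·7.1² + 1.8²·14.3² + 2·[1.08·15.4·7.1·0.78 + 1.08·15.4·14.3·0.69 + 3.24·7.1·14.3·0.49] = 911.254 + 834.81 = 1746.06.
Because errors are independent across components, Cov(Tᵢ,Tⱼ) = Cov(Xᵢ,Xⱼ); the off-diagonal part of the true-score variance is the same as above.
True-score variance = [0.6²·15.4²·0.91 + 1.8²·7.1²·0.83 + 1.8²·14.3²·0.90] + 834.81 = 809.549 + 834.81 = 1644.36.
Reliability = 1644.36 / 1746.06 = 0.942.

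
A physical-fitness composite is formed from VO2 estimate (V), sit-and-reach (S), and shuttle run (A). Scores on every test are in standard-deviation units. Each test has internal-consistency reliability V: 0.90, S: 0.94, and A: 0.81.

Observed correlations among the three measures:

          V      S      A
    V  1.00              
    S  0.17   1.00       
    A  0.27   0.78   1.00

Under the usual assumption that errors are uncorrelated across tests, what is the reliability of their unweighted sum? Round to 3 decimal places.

0.936

Var(V+S+A) = 3 + 2·[0.17 + 0.27 + 0.78] = 3 + 2.44 = 5.44.
With uncorrelated errors the cross-covariances are all true-score covariance, so they carry over unchanged; only the diagonal terms shrink to ρᵢσᵢ².
True-score variance = [0.90 + 0.94 + 0.81] + 2.44 = 2.65 + 2.44 = 5.09.
Reliability = 5.09 / 5.44 = 0.936.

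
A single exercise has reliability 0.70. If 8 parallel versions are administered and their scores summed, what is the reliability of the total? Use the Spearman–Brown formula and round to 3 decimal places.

0.949

ρ_k = kρ / (1 + (k−1)ρ) = 8·0.70 / (1 + 7·0.70) = 5.600 / 5.900 = 0.949.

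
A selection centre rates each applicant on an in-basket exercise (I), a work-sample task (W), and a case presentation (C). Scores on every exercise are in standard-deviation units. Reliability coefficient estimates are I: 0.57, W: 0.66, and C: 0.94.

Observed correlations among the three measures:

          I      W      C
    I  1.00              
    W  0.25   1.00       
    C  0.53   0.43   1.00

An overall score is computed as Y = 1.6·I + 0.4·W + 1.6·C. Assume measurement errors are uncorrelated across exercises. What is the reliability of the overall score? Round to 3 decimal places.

0.852

Var(Y) = 1.6² + 0.4² + 1.6² + 2·[0.64·0.25 + 2.56·0.53 + 0.64·0.43] = 5.28 + 3.584 = 8.864.
With uncorrelated errors the cross-covariances are all true-score covariance, so they carry over unchanged; only the diagonal terms shrink to ρᵢσᵢ².
True-score variance = [1.6²·0.57 + 0.4²·0.66 + 1.6²·0.94] + 3.584 = 3.9712 + 3.584 = 7.5552.
Reliability = 7.5552 / 8.864 = 0.852.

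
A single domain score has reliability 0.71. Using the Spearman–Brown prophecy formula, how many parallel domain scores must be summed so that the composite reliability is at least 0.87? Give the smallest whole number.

k ≥ ρ*(1−ρ₁)/(ρ₁(1−ρ*)) = 0.87·0.29 / (0.71·0.13) = 2.733.
Smallest integer k = 3.

3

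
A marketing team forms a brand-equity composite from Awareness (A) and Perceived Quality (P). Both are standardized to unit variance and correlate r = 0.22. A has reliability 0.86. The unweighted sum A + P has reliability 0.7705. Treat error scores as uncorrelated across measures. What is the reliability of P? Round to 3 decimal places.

Var(A+P) = 2 + 2·0.22 = 2.440.
True-score variance = ρ_A + ρ_P + 2·0.22, so 0.7705 = (0.86 + ρ_P + 0.44) / 2.440.
ρ_P = 0.7705·2.440 − 0.86 − 0.44 = 0.580.

0.580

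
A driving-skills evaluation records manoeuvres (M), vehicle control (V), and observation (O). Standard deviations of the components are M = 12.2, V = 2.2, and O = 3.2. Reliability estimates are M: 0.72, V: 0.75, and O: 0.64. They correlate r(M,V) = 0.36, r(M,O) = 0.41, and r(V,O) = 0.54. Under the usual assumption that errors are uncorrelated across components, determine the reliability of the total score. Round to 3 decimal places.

0.791

Var(M+V+O) = 12.2² + 2.2² + 3.2² + 2·[12.2·2.2·0.36 + 12.2·3.2·0.41 + 2.2·3.2·0.54] = 163.92 + 58.9408 = 222.861.
Under uncorrelated errors the observed covariances equal the true-score covariances, so only the own-variance terms attenuate.
True-score variance = [12.2²·0.72 + 2.2²·0.75 + 3.2²·0.64] + 58.9408 = 117.348 + 58.9408 = 176.289.
Reliability = 176.289 / 222.861 = 0.791.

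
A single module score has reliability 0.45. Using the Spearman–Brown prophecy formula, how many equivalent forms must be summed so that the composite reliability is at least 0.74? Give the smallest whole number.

4

k ≥ ρ*(1−ρ₁)/(ρ₁(1−ρ*)) = 0.74·0.55 / (0.45·0.26) = 3.479.
Smallest integer k = 4.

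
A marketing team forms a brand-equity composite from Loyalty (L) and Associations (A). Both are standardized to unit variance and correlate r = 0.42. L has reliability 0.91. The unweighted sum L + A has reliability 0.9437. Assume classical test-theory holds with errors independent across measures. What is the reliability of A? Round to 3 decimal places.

0.930

Var(L+A) = 2 + 2·0.42 = 2.840.
True-score variance = ρ_L + ρ_A + 2·0.42, so 0.9437 = (0.91 + ρ_A + 0.84) / 2.840.
ρ_A = 0.9437·2.840 − 0.91 − 0.84 = 0.930.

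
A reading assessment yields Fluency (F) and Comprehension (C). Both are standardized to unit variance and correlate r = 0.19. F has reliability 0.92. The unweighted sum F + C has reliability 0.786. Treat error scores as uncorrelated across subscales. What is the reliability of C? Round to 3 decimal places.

Var(F+C) = 2 + 2·0.19 = 2.380.
True-score variance = ρ_F + ρ_C + 2·0.19, so 0.786 = (0.92 + ρ_C + 0.38) / 2.380.
ρ_C = 0.786·2.380 − 0.92 − 0.38 = 0.571.

0.571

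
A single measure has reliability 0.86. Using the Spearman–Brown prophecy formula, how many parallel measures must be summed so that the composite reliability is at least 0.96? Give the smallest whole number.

k ≥ ρ*(1−ρ₁)/(ρ₁(1−ρ*)) = 0.96·0.14 / (0.86·0.04) = 3.907.
Smallest integer k = 4.

4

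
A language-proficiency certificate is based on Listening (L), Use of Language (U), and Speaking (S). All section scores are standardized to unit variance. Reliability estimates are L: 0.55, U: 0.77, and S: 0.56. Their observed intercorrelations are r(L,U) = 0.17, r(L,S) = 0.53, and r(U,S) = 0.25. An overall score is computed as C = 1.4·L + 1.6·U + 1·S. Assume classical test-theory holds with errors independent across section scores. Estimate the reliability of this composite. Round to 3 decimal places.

Var(C) = 1.4² + 1.6² + 1 + 2·[2.24·0.17 + 1.4·0.53 + 1.6·0.25] = 5.52 + 3.0456 = 8.5656.
With uncorrelated errors the cross-covariances are all true-score covariance, so they carry over unchanged; only the diagonal terms shrink to ρᵢσᵢ².
True-score variance = [1.4²·0.55 + 1.6²·0.77 + 0.56] + 3.0456 = 3.6092 + 3.0456 = 6.6548.
Reliability = 6.6548 / 8.5656 = 0.777.

0.777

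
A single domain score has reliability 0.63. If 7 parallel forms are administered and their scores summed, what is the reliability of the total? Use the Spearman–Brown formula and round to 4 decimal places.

0.9226

ρ_k = kρ / (1 + (k−1)ρ) = 7·0.63 / (1 + 6·0.63) = 4.410 / 4.780 = 0.9226.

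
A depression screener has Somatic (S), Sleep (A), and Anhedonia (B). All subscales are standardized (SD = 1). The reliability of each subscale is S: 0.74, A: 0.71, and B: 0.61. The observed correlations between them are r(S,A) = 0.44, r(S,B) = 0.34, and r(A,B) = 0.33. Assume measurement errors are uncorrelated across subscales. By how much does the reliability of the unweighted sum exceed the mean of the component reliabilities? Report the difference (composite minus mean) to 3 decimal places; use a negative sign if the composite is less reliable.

0.133

Var(sum) = 3 + 2.22 = 5.22; true-score variance = 2.06 + 2.22 = 4.28; composite reliability = 0.8199.
Mean component reliability = 0.6867.
Difference = 0.8199 − 0.6867 = 0.133.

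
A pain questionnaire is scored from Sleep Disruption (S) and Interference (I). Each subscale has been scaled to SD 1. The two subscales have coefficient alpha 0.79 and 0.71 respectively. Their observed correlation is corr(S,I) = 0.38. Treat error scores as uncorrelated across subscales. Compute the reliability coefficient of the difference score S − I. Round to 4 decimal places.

Var(S−I) = 1 + 1 − 2·0.38 = 2 − 0.76 = 1.24.
With uncorrelated errors the cross-covariances are all true-score covariance, so they carry over unchanged; only the diagonal terms shrink to ρᵢσᵢ².
True-score variance = [0.79 + 0.71] − 0.76 = 1.5 − 0.76 = 0.74.
Reliability = 0.74 / 1.24 = 0.5968.

0.5968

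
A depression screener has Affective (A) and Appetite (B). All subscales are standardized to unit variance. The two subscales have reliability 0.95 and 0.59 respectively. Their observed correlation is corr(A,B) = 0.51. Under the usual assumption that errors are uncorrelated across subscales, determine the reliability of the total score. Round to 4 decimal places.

Var(A+B) = 2 + 2·[0.51] = 2 + 1.02 = 3.02.
With uncorrelated errors the cross-covariances are all true-score covariance, so they carry over unchanged; only the diagonal terms shrink to ρᵢσᵢ².
True-score variance = [0.95 + 0.59] + 1.02 = 1.54 + 1.02 = 2.56.
Reliability = 2.56 / 3.02 = 0.8477.

0.8477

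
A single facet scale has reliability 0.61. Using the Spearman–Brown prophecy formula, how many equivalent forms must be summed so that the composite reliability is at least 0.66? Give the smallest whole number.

2

k ≥ ρ*(1−ρ₁)/(ρ₁(1−ρ*)) = 0.66·0.39 / (0.61·0.34) = 1.241.
Smallest integer k = 2.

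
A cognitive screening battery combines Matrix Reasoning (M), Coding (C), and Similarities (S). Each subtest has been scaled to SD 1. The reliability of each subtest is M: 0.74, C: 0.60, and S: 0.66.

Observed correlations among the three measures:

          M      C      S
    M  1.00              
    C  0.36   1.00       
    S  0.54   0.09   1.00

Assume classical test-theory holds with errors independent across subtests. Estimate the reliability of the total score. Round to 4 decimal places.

Var(M+C+S) = 3 + 2·[0.36 + 0.54 + 0.09] = 3 + 1.98 = 4.98.
Because errors are independent across components, Cov(Tᵢ,Tⱼ) = Cov(Xᵢ,Xⱼ); the off-diagonal part of the true-score variance is the same as above.
True-score variance = [0.74 + 0.60 + 0.66] + 1.98 = 2 + 1.98 = 3.98.
Reliability = 3.98 / 4.98 = 0.7992.

0.7992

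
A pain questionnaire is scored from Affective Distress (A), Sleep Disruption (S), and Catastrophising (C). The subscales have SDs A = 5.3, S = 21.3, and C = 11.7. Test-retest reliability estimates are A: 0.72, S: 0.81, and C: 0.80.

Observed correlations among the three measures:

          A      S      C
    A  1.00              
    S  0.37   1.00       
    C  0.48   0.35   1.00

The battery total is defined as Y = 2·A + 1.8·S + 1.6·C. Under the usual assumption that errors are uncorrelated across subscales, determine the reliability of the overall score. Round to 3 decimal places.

Var(Y) = 2²·5.3² + 1.8²·21.3² + 1.6²·11.7² + 2·[3.6·5.3·21.3·0.37 + 3.2·5.3·11.7·0.48 + 2.88·21.3·11.7·0.35] = 1932.75 + 993.641 = 2926.4.
Because errors are independent across components, Cov(Tᵢ,Tⱼ) = Cov(Xᵢ,Xⱼ); the off-diagonal part of the true-score variance is the same as above.
True-score variance = [2²·5.3²·0.72 + 1.8²·21.3²·0.81 + 1.6²·11.7²·0.80] + 993.641 = 1551.91 + 993.641 = 2545.55.
Reliability = 2545.55 / 2926.4 = 0.870.

0.870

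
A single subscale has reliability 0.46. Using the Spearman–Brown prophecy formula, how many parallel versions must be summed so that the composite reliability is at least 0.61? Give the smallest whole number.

k ≥ ρ*(1−ρ₁)/(ρ₁(1−ρ*)) = 0.61·0.54 / (0.46·0.39) = 1.836.
Smallest integer k = 2.

2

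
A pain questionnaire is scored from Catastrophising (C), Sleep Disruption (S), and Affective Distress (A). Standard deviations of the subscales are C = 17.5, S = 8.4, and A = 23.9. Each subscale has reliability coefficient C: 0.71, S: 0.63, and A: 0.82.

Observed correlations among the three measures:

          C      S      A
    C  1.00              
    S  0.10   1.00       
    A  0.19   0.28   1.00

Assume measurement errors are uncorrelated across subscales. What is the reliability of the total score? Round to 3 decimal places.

Var(C+S+A) = 17.5² + 8.4² + 23.9² + 2·[17.5·8.4·0.10 + 17.5·23.9·0.19 + 8.4·23.9·0.28] = 948.02 + 300.761 = 1248.78.
Because errors are independent across components, Cov(Tᵢ,Tⱼ) = Cov(Xᵢ,Xⱼ); the off-diagonal part of the true-score variance is the same as above.
True-score variance = [17.5²·0.71 + 8.4²·0.63 + 23.9²·0.82] + 300.761 = 730.282 + 300.761 = 1031.04.
Reliability = 1031.04 / 1248.78 = 0.826.

0.826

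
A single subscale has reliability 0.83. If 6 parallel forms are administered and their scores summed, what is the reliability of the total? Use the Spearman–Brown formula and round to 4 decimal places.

ρ_k = kρ / (1 + (k−1)ρ) = 6·0.83 / (1 + 5·0.83) = 4.980 / 5.150 = 0.9670.

0.9670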